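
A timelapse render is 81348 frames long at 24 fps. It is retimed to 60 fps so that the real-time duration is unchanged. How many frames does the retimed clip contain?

203370 frames

Target frames = source frames × (target rate / source rate) = 81348 × (60)/(24) = 81348 × 5/2 = 203370.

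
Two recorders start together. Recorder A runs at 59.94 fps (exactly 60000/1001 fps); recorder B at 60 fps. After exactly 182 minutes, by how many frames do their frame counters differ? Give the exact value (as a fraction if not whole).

7200/11 frames

182 min = 10920 s.
A emits 60000/1001 × 10920 = 7200000/11 frames; B emits 60 × 10920 = 655200.
Difference = 7200/11 frames (≈ 654.5455); B is ahead of A.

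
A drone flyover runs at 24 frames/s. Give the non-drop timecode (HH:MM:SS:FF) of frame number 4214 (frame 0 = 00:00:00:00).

4214 ÷ 24 = 175 full seconds, remainder 14 frames.
175 s = 0 h 2 min 55 s.
Timecode: 00:02:55:14.

00:02:55:14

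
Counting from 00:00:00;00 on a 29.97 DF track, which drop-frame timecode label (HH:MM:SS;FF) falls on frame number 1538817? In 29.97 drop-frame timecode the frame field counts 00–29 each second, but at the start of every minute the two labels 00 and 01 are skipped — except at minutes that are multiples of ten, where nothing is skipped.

Ten DF minutes hold 17982 frames, so frame 1538817 lies in block 85 (frames 1528470–1546451) with 10347 frames into that block.
The block's first minute is 1800 frames and the rest 1798 each; 10347 frames reaches minute 5, so 85 × 18 + 5 × 2 = 1540 labels have been skipped so far.
Adding those back, label number 1538817 + 1540 = 1540357 at 30 labels/s is 51345 s + 7 f = 14 h 15 min 45 s frame 7, i.e. 14:15:45;07.

14:15:45;07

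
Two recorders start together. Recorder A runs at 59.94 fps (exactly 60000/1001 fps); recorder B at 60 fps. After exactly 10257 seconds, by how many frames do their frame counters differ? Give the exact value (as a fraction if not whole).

A emits 60000/1001 × 10257 = 47340000/77 frames; B emits 60 × 10257 = 615420.
Difference = 47340/77 frames (≈ 614.8052); B is ahead of A.

47340/77 frames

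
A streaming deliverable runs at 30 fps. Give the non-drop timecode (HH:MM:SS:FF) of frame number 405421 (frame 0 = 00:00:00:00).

03:45:14:01

405421 ÷ 30 = 13514 full seconds, remainder 1 frame.
13514 s = 3 h 45 min 14 s.
Timecode: 03:45:14:01.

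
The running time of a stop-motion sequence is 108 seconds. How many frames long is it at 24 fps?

Frames = 108 × 24 = 2592.

2592 frames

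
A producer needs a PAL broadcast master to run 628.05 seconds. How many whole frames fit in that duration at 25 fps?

15701 frames

Frames = 628.05 × 25 = 62805/4 ≈ 15701.2500.
Complete frames: 15701.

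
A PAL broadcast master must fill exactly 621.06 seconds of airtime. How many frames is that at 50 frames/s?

Frames = 621.06 × 50 = 31053.

31053 frames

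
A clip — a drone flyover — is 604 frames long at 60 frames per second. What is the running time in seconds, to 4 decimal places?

Running time = 604 × 1/60 = 151/15 s ≈ 10.0667 s.

10.0667 seconds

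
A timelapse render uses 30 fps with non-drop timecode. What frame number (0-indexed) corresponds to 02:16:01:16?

244846

Total seconds to the label: (2 × 3600 + 16 × 60 + 1) = 8161.
Frame index = 8161 × 30 + 16 = 244846.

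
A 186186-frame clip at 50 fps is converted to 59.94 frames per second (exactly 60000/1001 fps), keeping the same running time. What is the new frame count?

Target frames = source frames × (target rate / source rate) = 186186 × (60000/1001)/(50) = 186186 × 1200/1001 = 223200.

223200 frames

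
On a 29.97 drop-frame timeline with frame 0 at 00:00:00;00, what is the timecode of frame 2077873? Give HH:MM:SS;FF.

19:15:31;23

Each 10-minute DF block holds 10 × 60 × 30 − 9 × 2 = 17982 frames. 2077873 ÷ 17982 → 115 full blocks, remainder 9943.
Within the partial block the first minute is 1800 frames and each further minute 1798, so 5 further minute boundaries passed. Total skipped labels = 18 × 115 + 2 × 5 = 2080.
Non-drop label index = 2077873 + 2080 = 2079953; at 30 labels/s that is 19:15:31:23, i.e. DF 19:15:31;23.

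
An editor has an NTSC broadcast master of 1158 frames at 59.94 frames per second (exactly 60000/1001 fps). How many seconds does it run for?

19.3193 seconds

Running time = 1158 / (60000/1001) = 19.3193 s.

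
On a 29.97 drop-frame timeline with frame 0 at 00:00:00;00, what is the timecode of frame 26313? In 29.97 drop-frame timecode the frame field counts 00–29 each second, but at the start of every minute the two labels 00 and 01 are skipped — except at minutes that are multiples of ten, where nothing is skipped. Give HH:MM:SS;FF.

00:14:37;29

Ten DF minutes hold 17982 frames, so frame 26313 lies in block 1 (frames 17982–35963) with 8331 frames into that block.
The block's first minute is 1800 frames and the rest 1798 each; 8331 frames reaches minute 4, so 1 × 18 + 4 × 2 = 26 labels have been skipped so far.
Adding those back, label number 26313 + 26 = 26339 at 30 labels/s is 877 s + 29 f = 0 h 14 min 37 s frame 29, i.e. 00:14:37;29.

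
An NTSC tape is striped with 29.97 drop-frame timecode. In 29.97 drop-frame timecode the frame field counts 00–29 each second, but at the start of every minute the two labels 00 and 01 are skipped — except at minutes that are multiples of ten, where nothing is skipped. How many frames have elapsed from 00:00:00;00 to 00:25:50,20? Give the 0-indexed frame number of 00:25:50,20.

46474

Complete 10-minute blocks: 2, each 17982 frames → 35964.
Remaining 5 whole minutes in the current block: 1800 + 4 × 1798 = 8992 frames.
Within the current minute: 50 × 30 + 20 − 2 = 1518 (labels ;00/;01 skipped at this minute). Total = 35964 + 8992 + 1518 = 46474.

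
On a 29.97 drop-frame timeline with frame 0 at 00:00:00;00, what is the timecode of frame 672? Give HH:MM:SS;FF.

Each 10-minute DF block holds 10 × 60 × 30 − 9 × 2 = 17982 frames. 672 ÷ 17982 → 0 full blocks, remainder 672.
Within the partial block the first minute is 1800 frames and each further minute 1798, so 0 further minute boundaries passed. Total skipped labels = 18 × 0 + 2 × 0 = 0.
Non-drop label index = 672 + 0 = 672; at 30 labels/s that is 00:00:22:12, i.e. DF 00:00:22;12.

00:00:22;12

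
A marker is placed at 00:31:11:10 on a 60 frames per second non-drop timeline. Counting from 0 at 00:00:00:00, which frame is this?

frame 112270

Total seconds to the label: (0 × 3600 + 31 × 60 + 11) = 1871.
Frame index = 1871 × 60 + 10 = 112270.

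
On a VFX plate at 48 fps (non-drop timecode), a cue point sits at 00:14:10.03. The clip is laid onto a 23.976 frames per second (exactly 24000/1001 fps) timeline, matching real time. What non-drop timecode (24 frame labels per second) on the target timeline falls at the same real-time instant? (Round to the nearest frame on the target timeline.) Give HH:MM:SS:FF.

Source frame index: (0×3600 + 14×60 + 10) × 48 + 3 = 40803.
Real time: 40803 / (48) = 13601/16 s.
Target frame: (13601/16) × (24000/1001) = 2914500/143 ≈ 20381.119 → 20381.
At 24 labels/s: frame 20381 → 00:14:09:05.

00:14:09:05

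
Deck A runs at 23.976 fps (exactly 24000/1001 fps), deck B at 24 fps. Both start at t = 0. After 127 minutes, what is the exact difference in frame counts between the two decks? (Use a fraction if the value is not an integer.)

127 min = 7620 s.
A emits 24000/1001 × 7620 = 182880000/1001 frames; B emits 24 × 7620 = 182880.
Difference = 182880/1001 frames (≈ 182.6973); B is ahead of A.

182880/1001 frames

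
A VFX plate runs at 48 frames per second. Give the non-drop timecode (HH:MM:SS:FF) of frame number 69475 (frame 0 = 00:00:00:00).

69475 ÷ 48 = 1447 full seconds, remainder 19 frames.
1447 s = 0 h 24 min 7 s.
Timecode: 00:24:07:19.

00:24:07:19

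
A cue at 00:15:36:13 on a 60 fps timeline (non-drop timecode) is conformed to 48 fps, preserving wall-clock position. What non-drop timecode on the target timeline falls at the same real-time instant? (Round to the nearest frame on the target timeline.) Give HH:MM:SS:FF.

00:15:36:10

Source frame index: (0×3600 + 15×60 + 36) × 60 + 13 = 56173.
Real time: 56173 / (60) = 56173/60 s.
Target frame: (56173/60) × (48) = 224692/5 ≈ 44938.400 → 44938.
At 48 labels/s: frame 44938 → 00:15:36:10.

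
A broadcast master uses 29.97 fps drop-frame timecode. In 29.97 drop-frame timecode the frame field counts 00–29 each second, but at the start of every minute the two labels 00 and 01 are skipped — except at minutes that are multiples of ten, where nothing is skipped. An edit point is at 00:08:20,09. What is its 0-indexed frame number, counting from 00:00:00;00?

14993

Complete 10-minute blocks: 0, each 17982 frames → 0.
Remaining 8 whole minutes in the current block: 1800 + 7 × 1798 = 14386 frames.
Within the current minute: 20 × 30 + 9 − 2 = 607 (labels ;00/;01 skipped at this minute). Total = 0 + 14386 + 607 = 14993.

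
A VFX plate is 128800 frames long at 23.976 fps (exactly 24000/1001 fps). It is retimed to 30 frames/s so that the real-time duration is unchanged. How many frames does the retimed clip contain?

161161 frames

Target frames = source frames × (target rate / source rate) = 128800 × (30)/(24000/1001) = 128800 × 1001/800 = 161161.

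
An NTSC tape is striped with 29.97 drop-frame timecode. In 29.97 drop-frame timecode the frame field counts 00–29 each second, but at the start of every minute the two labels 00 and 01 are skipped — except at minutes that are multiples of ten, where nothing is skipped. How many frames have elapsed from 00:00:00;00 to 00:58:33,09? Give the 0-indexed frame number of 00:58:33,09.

Complete 10-minute blocks: 5, each 17982 frames → 89910.
Remaining 8 whole minutes in the current block: 1800 + 7 × 1798 = 14386 frames.
Within the current minute: 33 × 30 + 9 − 2 = 997 (labels ;00/;01 skipped at this minute). Total = 89910 + 14386 + 997 = 105293.

105293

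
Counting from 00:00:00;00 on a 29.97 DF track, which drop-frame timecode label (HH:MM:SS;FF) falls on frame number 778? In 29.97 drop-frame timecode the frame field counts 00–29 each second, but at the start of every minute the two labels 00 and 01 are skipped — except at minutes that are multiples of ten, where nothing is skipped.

00:00:25;28

Ten DF minutes hold 17982 frames, so frame 778 lies in block 0 (frames 0–17981) with 778 frames into that block.
The block's first minute is 1800 frames and the rest 1798 each; 778 frames reaches minute 0, so 0 × 18 + 0 × 2 = 0 labels have been skipped so far.
Adding those back, label number 778 + 0 = 778 at 30 labels/s is 25 s + 28 f = 0 h 0 min 25 s frame 28, i.e. 00:00:25;28.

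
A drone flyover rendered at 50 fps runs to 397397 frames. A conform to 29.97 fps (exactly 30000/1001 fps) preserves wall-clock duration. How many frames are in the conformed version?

238200 frames

Target frames = source frames × (target rate / source rate) = 397397 × (30000/1001)/(50) = 397397 × 600/1001 = 238200.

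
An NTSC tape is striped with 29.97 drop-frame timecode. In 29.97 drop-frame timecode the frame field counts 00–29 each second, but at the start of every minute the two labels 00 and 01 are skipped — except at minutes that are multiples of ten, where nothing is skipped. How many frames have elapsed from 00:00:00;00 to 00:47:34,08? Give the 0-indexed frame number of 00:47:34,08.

85542

Complete 10-minute blocks: 4, each 17982 frames → 71928.
Remaining 7 whole minutes in the current block: 1800 + 6 × 1798 = 12588 frames.
Within the current minute: 34 × 30 + 8 − 2 = 1026 (labels ;00/;01 skipped at this minute). Total = 71928 + 12588 + 1026 = 85542.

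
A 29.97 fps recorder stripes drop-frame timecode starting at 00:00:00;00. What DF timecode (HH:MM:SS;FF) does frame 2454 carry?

00:01:21;26

Ten DF minutes hold 17982 frames, so frame 2454 lies in block 0 (frames 0–17981) with 2454 frames into that block.
The block's first minute is 1800 frames and the rest 1798 each; 2454 frames reaches minute 1, so 0 × 18 + 1 × 2 = 2 labels have been skipped so far.
Adding those back, label number 2454 + 2 = 2456 at 30 labels/s is 81 s + 26 f = 0 h 1 min 21 s frame 26, i.e. 00:01:21;26.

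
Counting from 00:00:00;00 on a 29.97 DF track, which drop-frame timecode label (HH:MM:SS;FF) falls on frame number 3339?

00:01:51;11

Each 10-minute DF block holds 10 × 60 × 30 − 9 × 2 = 17982 frames. 3339 ÷ 17982 → 0 full blocks, remainder 3339.
Within the partial block the first minute is 1800 frames and each further minute 1798, so 1 further minute boundary passed. Total skipped labels = 18 × 0 + 2 × 1 = 2.
Non-drop label index = 3339 + 2 = 3341; at 30 labels/s that is 00:01:51:11, i.e. DF 00:01:51;11.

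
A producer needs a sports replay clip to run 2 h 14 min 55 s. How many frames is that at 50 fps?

2 h 14 min 55 s = 8095 s.
Frames = 8095 × 50 = 404750.

404750 frames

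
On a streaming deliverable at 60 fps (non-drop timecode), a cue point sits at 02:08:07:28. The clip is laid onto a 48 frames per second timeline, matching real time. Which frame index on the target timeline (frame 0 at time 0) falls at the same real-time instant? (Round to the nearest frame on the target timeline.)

Source frame index: (2×3600 + 8×60 + 7) × 60 + 28 = 461248.
Real time: 461248 / (60) = 115312/15 s.
Target frame: (115312/15) × (48) = 1844992/5 ≈ 368998.400 → 368998.

frame 368998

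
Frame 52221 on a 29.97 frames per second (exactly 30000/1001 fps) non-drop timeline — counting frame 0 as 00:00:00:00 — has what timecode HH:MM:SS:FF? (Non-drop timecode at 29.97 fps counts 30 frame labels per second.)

52221 ÷ 30 = 1740 full seconds, remainder 21 frames.
1740 s = 0 h 29 min 0 s.
Timecode: 00:29:00:21.

00:29:00:21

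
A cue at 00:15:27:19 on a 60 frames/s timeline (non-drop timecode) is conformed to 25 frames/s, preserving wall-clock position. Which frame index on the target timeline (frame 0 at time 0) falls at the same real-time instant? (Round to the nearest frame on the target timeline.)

Source frame index: (0×3600 + 15×60 + 27) × 60 + 19 = 55639.
Real time: 55639 / (60) = 55639/60 s.
Target frame: (55639/60) × (25) = 278195/12 ≈ 23182.917 → 23183.

frame 23183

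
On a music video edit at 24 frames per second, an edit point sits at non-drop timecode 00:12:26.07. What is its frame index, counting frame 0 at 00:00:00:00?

Total seconds to the label: (0 × 3600 + 12 × 60 + 26) = 746.
Frame index = 746 × 24 + 7 = 17911.

frame 17911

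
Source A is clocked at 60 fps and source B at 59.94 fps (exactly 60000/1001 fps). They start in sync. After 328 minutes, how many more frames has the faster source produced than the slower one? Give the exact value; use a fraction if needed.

1180800/1001 frames

328 min = 19680 s.
A emits 60 × 19680 = 1180800 frames; B emits 60000/1001 × 19680 = 1180800000/1001.
Difference = 1180800/1001 frames (≈ 1179.6204); B is behind A.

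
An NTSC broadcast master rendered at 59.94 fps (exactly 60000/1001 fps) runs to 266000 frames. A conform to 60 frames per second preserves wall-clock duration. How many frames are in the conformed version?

266266 frames

Target frames = source frames × (target rate / source rate) = 266000 × (60)/(60000/1001) = 266000 × 1001/1000 = 266266.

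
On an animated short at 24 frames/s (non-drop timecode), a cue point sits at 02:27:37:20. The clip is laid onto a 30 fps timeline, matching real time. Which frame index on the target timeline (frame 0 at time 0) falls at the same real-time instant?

Source frame index: (2×3600 + 27×60 + 37) × 24 + 20 = 212588.
Real time: 212588 / (24) = 53147/6 s.
Target frame: (53147/6) × (30) = 265735.

frame 265735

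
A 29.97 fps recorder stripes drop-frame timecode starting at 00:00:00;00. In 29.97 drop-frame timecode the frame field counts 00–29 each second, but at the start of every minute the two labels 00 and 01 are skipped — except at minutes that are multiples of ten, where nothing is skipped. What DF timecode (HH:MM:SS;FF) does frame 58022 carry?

00:32:16;00

Each 10-minute DF block holds 10 × 60 × 30 − 9 × 2 = 17982 frames. 58022 ÷ 17982 → 3 full blocks, remainder 4076.
Within the partial block the first minute is 1800 frames and each further minute 1798, so 2 further minute boundaries passed. Total skipped labels = 18 × 3 + 2 × 2 = 58.
Non-drop label index = 58022 + 58 = 58080; at 30 labels/s that is 00:32:16:00, i.e. DF 00:32:16;00.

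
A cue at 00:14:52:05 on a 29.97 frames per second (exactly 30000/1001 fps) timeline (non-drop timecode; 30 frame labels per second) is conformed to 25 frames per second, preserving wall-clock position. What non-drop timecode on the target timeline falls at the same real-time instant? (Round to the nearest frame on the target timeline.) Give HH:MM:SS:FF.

00:14:53:01

Source frame index: (0×3600 + 14×60 + 52) × 30 + 5 = 26765.
Real time: 26765 / (30000/1001) = 5358353/6000 s.
Target frame: (5358353/6000) × (25) = 5358353/240 ≈ 22326.471 → 22326.
At 25 labels/s: frame 22326 → 00:14:53:01.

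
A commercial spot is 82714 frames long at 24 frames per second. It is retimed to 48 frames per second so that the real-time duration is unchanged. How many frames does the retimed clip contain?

Target frames = source frames × (target rate / source rate) = 82714 × (48)/(24) = 82714 × 2 = 165428.

165428 frames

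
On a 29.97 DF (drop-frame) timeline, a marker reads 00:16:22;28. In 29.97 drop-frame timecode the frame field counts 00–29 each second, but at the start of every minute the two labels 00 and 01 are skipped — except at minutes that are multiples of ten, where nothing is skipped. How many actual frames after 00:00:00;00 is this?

Complete 10-minute blocks: 1, each 17982 frames → 17982.
Remaining 6 whole minutes in the current block: 1800 + 5 × 1798 = 10790 frames.
Within the current minute: 22 × 30 + 28 − 2 = 686 (labels ;00/;01 skipped at this minute). Total = 17982 + 10790 + 686 = 29458.

29458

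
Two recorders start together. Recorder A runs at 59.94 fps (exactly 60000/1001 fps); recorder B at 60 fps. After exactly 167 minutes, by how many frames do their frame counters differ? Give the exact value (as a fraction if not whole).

167 min = 10020 s.
A emits 60000/1001 × 10020 = 601200000/1001 frames; B emits 60 × 10020 = 601200.
Difference = 601200/1001 frames (≈ 600.5994); B is ahead of A.

601200/1001 frames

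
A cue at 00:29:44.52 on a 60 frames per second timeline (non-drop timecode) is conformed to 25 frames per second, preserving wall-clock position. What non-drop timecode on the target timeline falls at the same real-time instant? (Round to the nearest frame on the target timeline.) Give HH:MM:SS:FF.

Source frame index: (0×3600 + 29×60 + 44) × 60 + 52 = 107092.
Real time: 107092 / (60) = 26773/15 s.
Target frame: (26773/15) × (25) = 133865/3 ≈ 44621.667 → 44622.
At 25 labels/s: frame 44622 → 00:29:44:22.

00:29:44:22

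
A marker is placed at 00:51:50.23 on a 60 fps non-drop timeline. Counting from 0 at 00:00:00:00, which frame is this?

Total seconds to the label: (0 × 3600 + 51 × 60 + 50) = 3110.
Frame index = 3110 × 60 + 23 = 186623.

frame 186623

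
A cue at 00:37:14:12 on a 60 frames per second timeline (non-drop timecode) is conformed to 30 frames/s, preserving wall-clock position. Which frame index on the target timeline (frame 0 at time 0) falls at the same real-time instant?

Source frame index: (0×3600 + 37×60 + 14) × 60 + 12 = 134052.
Real time: 134052 / (60) = 11171/5 s.
Target frame: (11171/5) × (30) = 67026.

frame 67026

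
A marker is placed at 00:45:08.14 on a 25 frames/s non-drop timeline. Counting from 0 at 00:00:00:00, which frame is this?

67714

Total seconds to the label: (0 × 3600 + 45 × 60 + 8) = 2708.
Frame index = 2708 × 25 + 14 = 67714.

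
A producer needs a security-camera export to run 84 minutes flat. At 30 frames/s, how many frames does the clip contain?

84 min = 5040 s.
Frames = 5040 × 30 = 151200.

151200 frames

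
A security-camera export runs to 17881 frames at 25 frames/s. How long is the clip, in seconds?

715.24 seconds

Running time = 17881 / (25) = 715.24 s.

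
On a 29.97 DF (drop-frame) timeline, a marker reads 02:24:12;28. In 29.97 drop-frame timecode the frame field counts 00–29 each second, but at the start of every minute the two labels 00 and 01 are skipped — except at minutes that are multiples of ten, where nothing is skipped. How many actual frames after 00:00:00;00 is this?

As if non-drop at 30 labels/s: (2 × 3600 + 24 × 60 + 12) × 30 + 28 = 259588.
Minute boundaries passed: 144; those not divisible by 10: 144 − 14 = 130; dropped labels = 2 × 130 = 260.
Actual frame index = 259588 − 260 = 259328.

259328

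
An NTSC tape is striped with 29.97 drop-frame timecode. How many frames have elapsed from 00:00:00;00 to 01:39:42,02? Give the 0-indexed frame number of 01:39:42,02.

As if non-drop at 30 labels/s: (1 × 3600 + 39 × 60 + 42) × 30 + 2 = 179462.
Minute boundaries passed: 99; those not divisible by 10: 99 − 9 = 90; dropped labels = 2 × 90 = 180.
Actual frame index = 179462 − 180 = 179282.

179282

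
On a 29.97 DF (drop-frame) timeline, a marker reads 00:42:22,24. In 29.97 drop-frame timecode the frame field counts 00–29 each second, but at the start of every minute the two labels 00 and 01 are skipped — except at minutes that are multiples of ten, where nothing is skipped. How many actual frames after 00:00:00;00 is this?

Complete 10-minute blocks: 4, each 17982 frames → 71928.
Remaining 2 whole minutes in the current block: 1800 + 1 × 1798 = 3598 frames.
Within the current minute: 22 × 30 + 24 − 2 = 682 (labels ;00/;01 skipped at this minute). Total = 71928 + 3598 + 682 = 76208.

76208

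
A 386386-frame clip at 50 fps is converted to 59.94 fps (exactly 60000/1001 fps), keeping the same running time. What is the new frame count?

Target frames = source frames × (target rate / source rate) = 386386 × (60000/1001)/(50) = 386386 × 1200/1001 = 463200.

463200 frames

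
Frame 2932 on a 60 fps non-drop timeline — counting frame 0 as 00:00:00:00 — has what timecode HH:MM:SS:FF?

2932 ÷ 60 = 48 full seconds, remainder 52 frames.
48 s = 0 h 0 min 48 s.
Timecode: 00:00:48:52.

00:00:48:52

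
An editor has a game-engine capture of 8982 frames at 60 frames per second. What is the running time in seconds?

Running time = 8982 / (60) = 149.7 s.

149.7 seconds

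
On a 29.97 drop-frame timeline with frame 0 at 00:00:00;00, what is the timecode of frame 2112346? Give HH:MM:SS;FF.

Each 10-minute DF block holds 10 × 60 × 30 − 9 × 2 = 17982 frames. 2112346 ÷ 17982 → 117 full blocks, remainder 8452.
Within the partial block the first minute is 1800 frames and each further minute 1798, so 4 further minute boundaries passed. Total skipped labels = 18 × 117 + 2 × 4 = 2114.
Non-drop label index = 2112346 + 2114 = 2114460; at 30 labels/s that is 19:34:42:00, i.e. DF 19:34:42;00.

19:34:42;00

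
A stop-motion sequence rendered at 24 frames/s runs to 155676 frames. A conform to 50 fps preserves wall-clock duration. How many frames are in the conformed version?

Target frames = source frames × (target rate / source rate) = 155676 × (50)/(24) = 155676 × 25/12 = 324325.

324325 frames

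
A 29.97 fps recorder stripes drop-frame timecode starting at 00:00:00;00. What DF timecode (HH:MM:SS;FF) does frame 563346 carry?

05:13:17;00

Each 10-minute DF block holds 10 × 60 × 30 − 9 × 2 = 17982 frames. 563346 ÷ 17982 → 31 full blocks, remainder 5904.
Within the partial block the first minute is 1800 frames and each further minute 1798, so 3 further minute boundaries passed. Total skipped labels = 18 × 31 + 2 × 3 = 564.
Non-drop label index = 563346 + 564 = 563910; at 30 labels/s that is 05:13:17:00, i.e. DF 05:13:17;00.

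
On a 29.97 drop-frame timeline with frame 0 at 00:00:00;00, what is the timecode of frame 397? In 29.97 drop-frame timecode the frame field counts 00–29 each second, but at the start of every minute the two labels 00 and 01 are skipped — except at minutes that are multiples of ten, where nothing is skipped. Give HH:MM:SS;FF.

00:00:13;07

Ten DF minutes hold 17982 frames, so frame 397 lies in block 0 (frames 0–17981) with 397 frames into that block.
The block's first minute is 1800 frames and the rest 1798 each; 397 frames reaches minute 0, so 0 × 18 + 0 × 2 = 0 labels have been skipped so far.
Adding those back, label number 397 + 0 = 397 at 30 labels/s is 13 s + 7 f = 0 h 0 min 13 s frame 7, i.e. 00:00:13;07.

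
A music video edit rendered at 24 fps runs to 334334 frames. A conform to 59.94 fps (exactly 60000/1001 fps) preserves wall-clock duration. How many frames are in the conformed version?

Target frames = source frames × (target rate / source rate) = 334334 × (60000/1001)/(24) = 334334 × 2500/1001 = 835000.

835000 frames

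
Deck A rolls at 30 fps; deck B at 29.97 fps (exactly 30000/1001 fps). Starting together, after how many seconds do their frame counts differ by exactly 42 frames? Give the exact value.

1401.4 seconds

The gap grows by |30000/1001 − 30| = 30/1001 frames per second.
Time for a 42-frame gap: 42 ÷ (30/1001) = 1401.4 s.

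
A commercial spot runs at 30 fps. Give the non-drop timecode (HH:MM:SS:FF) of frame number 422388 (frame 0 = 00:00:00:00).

03:54:39:18

422388 ÷ 30 = 14079 full seconds, remainder 18 frames.
14079 s = 3 h 54 min 39 s.
Timecode: 03:54:39:18.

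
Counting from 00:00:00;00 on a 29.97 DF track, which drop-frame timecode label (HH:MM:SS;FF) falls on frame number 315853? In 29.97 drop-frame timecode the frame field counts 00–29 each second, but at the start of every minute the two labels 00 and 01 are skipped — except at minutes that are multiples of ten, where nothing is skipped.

02:55:38;29

Each 10-minute DF block holds 10 × 60 × 30 − 9 × 2 = 17982 frames. 315853 ÷ 17982 → 17 full blocks, remainder 10159.
Within the partial block the first minute is 1800 frames and each further minute 1798, so 5 further minute boundaries passed. Total skipped labels = 18 × 17 + 2 × 5 = 316.
Non-drop label index = 315853 + 316 = 316169; at 30 labels/s that is 02:55:38:29, i.e. DF 02:55:38;29.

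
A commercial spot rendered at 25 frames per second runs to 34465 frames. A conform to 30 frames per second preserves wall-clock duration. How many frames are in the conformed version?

Target frames = source frames × (target rate / source rate) = 34465 × (30)/(25) = 34465 × 6/5 = 41358.

41358 frames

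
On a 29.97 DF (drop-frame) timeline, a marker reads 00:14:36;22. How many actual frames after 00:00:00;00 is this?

Complete 10-minute blocks: 1, each 17982 frames → 17982.
Remaining 4 whole minutes in the current block: 1800 + 3 × 1798 = 7194 frames.
Within the current minute: 36 × 30 + 22 − 2 = 1100 (labels ;00/;01 skipped at this minute). Total = 17982 + 7194 + 1100 = 26276.

26276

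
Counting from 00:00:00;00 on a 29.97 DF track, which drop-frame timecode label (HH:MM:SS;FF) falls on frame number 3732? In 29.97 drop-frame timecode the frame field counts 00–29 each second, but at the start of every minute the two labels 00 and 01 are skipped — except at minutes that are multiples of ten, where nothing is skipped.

00:02:04;16

Each 10-minute DF block holds 10 × 60 × 30 − 9 × 2 = 17982 frames. 3732 ÷ 17982 → 0 full blocks, remainder 3732.
Within the partial block the first minute is 1800 frames and each further minute 1798, so 2 further minute boundaries passed. Total skipped labels = 18 × 0 + 2 × 2 = 4.
Non-drop label index = 3732 + 4 = 3736; at 30 labels/s that is 00:02:04:16, i.e. DF 00:02:04;16.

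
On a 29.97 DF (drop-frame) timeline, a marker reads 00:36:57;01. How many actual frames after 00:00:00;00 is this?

66445

Complete 10-minute blocks: 3, each 17982 frames → 53946.
Remaining 6 whole minutes in the current block: 1800 + 5 × 1798 = 10790 frames.
Within the current minute: 57 × 30 + 1 − 2 = 1709 (labels ;00/;01 skipped at this minute). Total = 53946 + 10790 + 1709 = 66445.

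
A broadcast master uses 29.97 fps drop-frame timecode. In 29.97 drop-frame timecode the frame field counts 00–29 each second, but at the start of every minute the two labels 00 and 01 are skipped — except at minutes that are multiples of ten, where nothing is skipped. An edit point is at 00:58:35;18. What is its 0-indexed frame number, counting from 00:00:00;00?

Complete 10-minute blocks: 5, each 17982 frames → 89910.
Remaining 8 whole minutes in the current block: 1800 + 7 × 1798 = 14386 frames.
Within the current minute: 35 × 30 + 18 − 2 = 1066 (labels ;00/;01 skipped at this minute). Total = 89910 + 14386 + 1066 = 105362.

105362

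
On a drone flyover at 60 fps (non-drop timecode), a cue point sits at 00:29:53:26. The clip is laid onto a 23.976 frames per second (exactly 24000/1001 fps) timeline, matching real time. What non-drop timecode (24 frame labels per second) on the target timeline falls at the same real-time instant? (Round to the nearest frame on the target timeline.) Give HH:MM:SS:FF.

00:29:51:15

Source frame index: (0×3600 + 29×60 + 53) × 60 + 26 = 107606.
Real time: 107606 / (60) = 53803/30 s.
Target frame: (53803/30) × (24000/1001) = 43042400/1001 ≈ 42999.401 → 42999.
At 24 labels/s: frame 42999 → 00:29:51:15.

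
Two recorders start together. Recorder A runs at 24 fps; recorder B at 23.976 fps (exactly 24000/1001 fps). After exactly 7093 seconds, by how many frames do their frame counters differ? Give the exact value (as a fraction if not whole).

170232/1001 frames

A emits 24 × 7093 = 170232 frames; B emits 24000/1001 × 7093 = 170232000/1001.
Difference = 170232/1001 frames (≈ 170.0619); B is behind A.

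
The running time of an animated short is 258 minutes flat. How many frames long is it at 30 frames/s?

258 min = 15480 s.
Frames = 15480 × 30 = 464400.

464400 frames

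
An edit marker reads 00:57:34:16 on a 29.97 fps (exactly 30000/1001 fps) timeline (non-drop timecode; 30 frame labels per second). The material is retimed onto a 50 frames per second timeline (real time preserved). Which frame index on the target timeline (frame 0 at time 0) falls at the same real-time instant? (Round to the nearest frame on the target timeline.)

Source frame index: (0×3600 + 57×60 + 34) × 30 + 16 = 103636.
Real time: 103636 / (30000/1001) = 25934909/7500 s.
Target frame: (25934909/7500) × (50) = 25934909/150 ≈ 172899.393 → 172899.

frame 172899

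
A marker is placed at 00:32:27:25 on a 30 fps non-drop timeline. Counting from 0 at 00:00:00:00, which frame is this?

Total seconds to the label: (0 × 3600 + 32 × 60 + 27) = 1947.
Frame index = 1947 × 30 + 25 = 58435.

58435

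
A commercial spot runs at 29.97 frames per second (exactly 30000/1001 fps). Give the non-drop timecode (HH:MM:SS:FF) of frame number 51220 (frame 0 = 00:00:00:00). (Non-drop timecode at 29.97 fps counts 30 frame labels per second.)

51220 ÷ 30 = 1707 full seconds, remainder 10 frames.
1707 s = 0 h 28 min 27 s.
Timecode: 00:28:27:10.

00:28:27:10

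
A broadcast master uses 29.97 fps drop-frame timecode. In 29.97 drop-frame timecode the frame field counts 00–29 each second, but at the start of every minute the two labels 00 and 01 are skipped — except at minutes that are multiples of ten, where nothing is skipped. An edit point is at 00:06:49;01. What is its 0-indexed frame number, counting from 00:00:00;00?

12259

As if non-drop at 30 labels/s: (0 × 3600 + 6 × 60 + 49) × 30 + 1 = 12271.
Minute boundaries passed: 6; those not divisible by 10: 6 − 0 = 6; dropped labels = 2 × 6 = 12.
Actual frame index = 12271 − 12 = 12259.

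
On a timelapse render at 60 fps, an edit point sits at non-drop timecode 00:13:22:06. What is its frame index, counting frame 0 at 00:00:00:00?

48126

Total seconds to the label: (0 × 3600 + 13 × 60 + 22) = 802.
Frame index = 802 × 60 + 6 = 48126.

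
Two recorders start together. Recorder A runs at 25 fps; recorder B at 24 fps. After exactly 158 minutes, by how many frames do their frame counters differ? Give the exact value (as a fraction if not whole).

9480 frames

158 min = 9480 s.
A emits 25 × 9480 = 237000 frames; B emits 24 × 9480 = 227520.
Difference = 9480 frames; B is behind A.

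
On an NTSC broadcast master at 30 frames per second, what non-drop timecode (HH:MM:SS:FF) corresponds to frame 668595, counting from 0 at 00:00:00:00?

06:11:26:15

668595 ÷ 30 = 22286 full seconds, remainder 15 frames.
22286 s = 6 h 11 min 26 s.
Timecode: 06:11:26:15.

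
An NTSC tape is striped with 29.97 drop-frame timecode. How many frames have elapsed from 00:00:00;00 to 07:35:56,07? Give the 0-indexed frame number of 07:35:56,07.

Complete 10-minute blocks: 45, each 17982 frames → 809190.
Remaining 5 whole minutes in the current block: 1800 + 4 × 1798 = 8992 frames.
Within the current minute: 56 × 30 + 7 − 2 = 1685 (labels ;00/;01 skipped at this minute). Total = 809190 + 8992 + 1685 = 819867.

819867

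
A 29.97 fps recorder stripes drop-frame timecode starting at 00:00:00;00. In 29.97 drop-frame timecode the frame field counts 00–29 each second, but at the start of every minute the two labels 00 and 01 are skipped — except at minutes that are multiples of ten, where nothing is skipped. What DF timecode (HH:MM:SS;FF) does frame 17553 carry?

Ten DF minutes hold 17982 frames, so frame 17553 lies in block 0 (frames 0–17981) with 17553 frames into that block.
The block's first minute is 1800 frames and the rest 1798 each; 17553 frames reaches minute 9, so 0 × 18 + 9 × 2 = 18 labels have been skipped so far.
Adding those back, label number 17553 + 18 = 17571 at 30 labels/s is 585 s + 21 f = 0 h 9 min 45 s frame 21, i.e. 00:09:45;21.

00:09:45;21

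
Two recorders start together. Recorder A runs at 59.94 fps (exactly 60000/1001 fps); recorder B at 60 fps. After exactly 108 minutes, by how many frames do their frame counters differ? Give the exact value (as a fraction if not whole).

388800/1001 frames

108 min = 6480 s.
A emits 60000/1001 × 6480 = 388800000/1001 frames; B emits 60 × 6480 = 388800.
Difference = 388800/1001 frames (≈ 388.4116); B is ahead of A.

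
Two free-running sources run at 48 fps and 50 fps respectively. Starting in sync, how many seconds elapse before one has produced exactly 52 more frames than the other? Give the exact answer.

The gap grows by |50 − 48| = 2 frames per second.
Time for a 52-frame gap: 52 ÷ (2) = 26 s.

26 seconds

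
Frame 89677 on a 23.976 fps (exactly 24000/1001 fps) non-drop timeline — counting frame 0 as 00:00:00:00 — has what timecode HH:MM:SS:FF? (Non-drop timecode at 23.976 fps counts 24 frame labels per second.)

89677 ÷ 24 = 3736 full seconds, remainder 13 frames.
3736 s = 1 h 2 min 16 s.
Timecode: 01:02:16:13.

01:02:16:13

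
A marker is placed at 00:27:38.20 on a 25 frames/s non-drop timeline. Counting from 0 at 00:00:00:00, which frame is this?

frame 41470

Total seconds to the label: (0 × 3600 + 27 × 60 + 38) = 1658.
Frame index = 1658 × 25 + 20 = 41470.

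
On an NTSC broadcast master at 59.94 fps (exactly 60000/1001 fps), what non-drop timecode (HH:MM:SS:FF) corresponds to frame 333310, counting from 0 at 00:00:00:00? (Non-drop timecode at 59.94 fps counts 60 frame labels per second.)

01:32:35:10

333310 ÷ 60 = 5555 full seconds, remainder 10 frames.
5555 s = 1 h 32 min 35 s.
Timecode: 01:32:35:10.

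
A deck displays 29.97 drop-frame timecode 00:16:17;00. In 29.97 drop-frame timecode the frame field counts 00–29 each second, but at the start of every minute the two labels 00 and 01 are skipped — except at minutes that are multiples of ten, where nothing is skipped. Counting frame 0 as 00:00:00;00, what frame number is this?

Complete 10-minute blocks: 1, each 17982 frames → 17982.
Remaining 6 whole minutes in the current block: 1800 + 5 × 1798 = 10790 frames.
Within the current minute: 17 × 30 + 0 − 2 = 508 (labels ;00/;01 skipped at this minute). Total = 17982 + 10790 + 508 = 29280.

29280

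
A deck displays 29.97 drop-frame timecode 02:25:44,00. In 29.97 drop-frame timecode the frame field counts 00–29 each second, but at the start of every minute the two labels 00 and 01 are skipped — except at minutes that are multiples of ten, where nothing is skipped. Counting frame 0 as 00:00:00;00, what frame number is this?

262058

As if non-drop at 30 labels/s: (2 × 3600 + 25 × 60 + 44) × 30 + 0 = 262320.
Minute boundaries passed: 145; those not divisible by 10: 145 − 14 = 131; dropped labels = 2 × 131 = 262.
Actual frame index = 262320 − 262 = 262058.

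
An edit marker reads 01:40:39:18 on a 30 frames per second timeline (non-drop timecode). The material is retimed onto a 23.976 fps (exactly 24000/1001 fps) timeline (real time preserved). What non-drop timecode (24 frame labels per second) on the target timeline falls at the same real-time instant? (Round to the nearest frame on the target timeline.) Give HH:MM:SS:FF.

01:40:33:14

Source frame index: (1×3600 + 40×60 + 39) × 30 + 18 = 181188.
Real time: 181188 / (30) = 30198/5 s.
Target frame: (30198/5) × (24000/1001) = 20707200/143 ≈ 144805.594 → 144806.
At 24 labels/s: frame 144806 → 01:40:33:14.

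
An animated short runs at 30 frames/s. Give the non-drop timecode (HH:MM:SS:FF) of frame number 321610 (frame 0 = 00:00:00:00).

02:58:40:10

321610 ÷ 30 = 10720 full seconds, remainder 10 frames.
10720 s = 2 h 58 min 40 s.
Timecode: 02:58:40:10.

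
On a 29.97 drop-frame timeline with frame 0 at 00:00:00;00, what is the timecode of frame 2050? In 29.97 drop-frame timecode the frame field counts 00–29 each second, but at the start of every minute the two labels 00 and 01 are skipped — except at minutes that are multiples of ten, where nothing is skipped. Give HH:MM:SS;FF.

Each 10-minute DF block holds 10 × 60 × 30 − 9 × 2 = 17982 frames. 2050 ÷ 17982 → 0 full blocks, remainder 2050.
Within the partial block the first minute is 1800 frames and each further minute 1798, so 1 further minute boundary passed. Total skipped labels = 18 × 0 + 2 × 1 = 2.
Non-drop label index = 2050 + 2 = 2052; at 30 labels/s that is 00:01:08:12, i.e. DF 00:01:08;12.

00:01:08;12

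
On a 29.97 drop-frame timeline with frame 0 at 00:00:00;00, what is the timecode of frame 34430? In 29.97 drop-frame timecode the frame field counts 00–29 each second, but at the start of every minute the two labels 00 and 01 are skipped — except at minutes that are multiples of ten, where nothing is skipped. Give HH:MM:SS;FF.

Each 10-minute DF block holds 10 × 60 × 30 − 9 × 2 = 17982 frames. 34430 ÷ 17982 → 1 full block, remainder 16448.
Within the partial block the first minute is 1800 frames and each further minute 1798, so 9 further minute boundaries passed. Total skipped labels = 18 × 1 + 2 × 9 = 36.
Non-drop label index = 34430 + 36 = 34466; at 30 labels/s that is 00:19:08:26, i.e. DF 00:19:08;26.

00:19:08;26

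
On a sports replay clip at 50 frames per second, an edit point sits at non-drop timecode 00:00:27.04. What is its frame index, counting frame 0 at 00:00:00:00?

Total seconds to the label: (0 × 3600 + 0 × 60 + 27) = 27.
Frame index = 27 × 50 + 4 = 1354.

frame 1354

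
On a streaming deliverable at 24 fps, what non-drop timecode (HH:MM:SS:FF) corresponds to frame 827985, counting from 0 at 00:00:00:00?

09:34:59:09

827985 ÷ 24 = 34499 full seconds, remainder 9 frames.
34499 s = 9 h 34 min 59 s.
Timecode: 09:34:59:09.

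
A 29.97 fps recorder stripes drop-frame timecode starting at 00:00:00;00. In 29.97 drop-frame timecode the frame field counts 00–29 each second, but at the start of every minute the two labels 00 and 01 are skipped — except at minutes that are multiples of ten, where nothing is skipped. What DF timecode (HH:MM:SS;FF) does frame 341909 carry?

03:10:08;11

Each 10-minute DF block holds 10 × 60 × 30 − 9 × 2 = 17982 frames. 341909 ÷ 17982 → 19 full blocks, remainder 251.
Within the partial block the first minute is 1800 frames and each further minute 1798, so 0 further minute boundaries passed. Total skipped labels = 18 × 19 + 2 × 0 = 342.
Non-drop label index = 341909 + 342 = 342251; at 30 labels/s that is 03:10:08:11, i.e. DF 03:10:08;11.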